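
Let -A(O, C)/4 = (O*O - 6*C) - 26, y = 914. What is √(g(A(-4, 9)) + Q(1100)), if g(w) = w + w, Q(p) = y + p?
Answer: √2526 ≈ 50.259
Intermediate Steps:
Q(p) = 914 + p
A(O, C) = 104 - 4*O² + 24*C (A(O, C) = -4*((O*O - 6*C) - 26) = -4*((O² - 6*C) - 26) = -4*(-26 + O² - 6*C) = 104 - 4*O² + 24*C)
g(w) = 2*w
√(g(A(-4, 9)) + Q(1100)) = √(2*(104 - 4*(-4)² + 24*9) + (914 + 1100)) = √(2*(104 - 4*16 + 216) + 2014) = √(2*(104 - 64 + 216) + 2014) = √(2*256 + 2014) = √(512 + 2014) = √2526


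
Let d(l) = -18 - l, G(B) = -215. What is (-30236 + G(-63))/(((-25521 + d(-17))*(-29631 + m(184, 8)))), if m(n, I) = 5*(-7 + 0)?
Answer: -30451/757135652 ≈ -4.0219e-5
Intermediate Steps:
m(n, I) = -35 (m(n, I) = 5*(-7) = -35)
(-30236 + G(-63))/(((-25521 + d(-17))*(-29631 + m(184, 8)))) = (-30236 - 215)/(((-25521 + (-18 - 1*(-17)))*(-29631 - 35))) = -30451*(-1/(29666*(-25521 + (-18 + 17)))) = -30451*(-1/(29666*(-25521 - 1))) = -30451/((-25522*(-29666))) = -30451/757135652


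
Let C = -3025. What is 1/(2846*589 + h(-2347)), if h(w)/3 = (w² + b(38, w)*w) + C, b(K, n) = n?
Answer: 1/34717673 ≈ 2.8804e-8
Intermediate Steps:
h(w) = -9075 + 6*w² (h(w) = 3*((w² + w*w) - 3025) = 3*((w² + w²) - 3025) = 3*(2*w² - 3025) = 3*(-3025 + 2*w²) = -9075 + 6*w²)
1/(2846*589 + h(-2347)) = 1/(2846*589 + (-9075 + 6*(-2347)²)) = 1/(1676294 + (-9075 + 6*5508409)) = 1/(1676294 + (-9075 + 33050454)) = 1/(1676294 + 33041379) = 1/34717673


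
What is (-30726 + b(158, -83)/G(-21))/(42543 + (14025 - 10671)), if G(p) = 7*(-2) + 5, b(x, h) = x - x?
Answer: -10242/15299 ≈ -0.66946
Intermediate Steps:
b(x, h) = 0
G(p) = -9 (G(p) = -14 + 5 = -9)
(-30726 + b(158, -83)/G(-21))/(42543 + (14025 - 10671)) = (-30726 + 0/(-9))/(42543 + (14025 - 10671)) = (-30726 + 0*(-1/9))/(42543 + 3354) = (-30726 + 0)/45897 = -30726*1/45897 = -10242/15299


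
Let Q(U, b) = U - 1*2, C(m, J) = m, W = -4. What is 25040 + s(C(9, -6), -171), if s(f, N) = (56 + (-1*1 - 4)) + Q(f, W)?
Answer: 25098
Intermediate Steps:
Q(U, b) = -2 + U (Q(U, b) = U - 2 = -2 + U)
s(f, N) = 49 + f (s(f, N) = (56 + (-1*1 - 4)) + (-2 + f) = (56 + (-1 - 4)) + (-2 + f) = (56 - 5) + (-2 + f) = 51 + (-2 + f) = 49 + f)
25040 + s(C(9, -6), -171) = 25040 + (49 + 9) = 25040 + 58 = 25098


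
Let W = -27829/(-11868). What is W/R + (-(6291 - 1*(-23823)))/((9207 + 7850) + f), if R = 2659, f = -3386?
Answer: -15078212843/6847871604 ≈ -2.2019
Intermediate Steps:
W = 27829/11868 (W = -27829*(-1/11868) = 27829/11868 ≈ 2.3449)
W/R + (-(6291 - 1*(-23823)))/((9207 + 7850) + f) = (27829/11868)/2659 + (-(6291 - 1*(-23823)))/((9207 + 7850) - 3386) = (27829/11868)*(1/2659) + (-(6291 + 23823))/(17057 - 3386) = 27829/31557012 - 1*30114/13671 = 27829/31557012 - 30114*1/13671 = 27829/31557012 - 478/217 = -15078212843/6847871604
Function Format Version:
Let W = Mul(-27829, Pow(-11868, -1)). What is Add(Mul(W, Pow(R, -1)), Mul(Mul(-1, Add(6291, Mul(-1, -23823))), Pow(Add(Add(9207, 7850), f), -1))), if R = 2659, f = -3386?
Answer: Rational(-15078212843, 6847871604) ≈ -2.2019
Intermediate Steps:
W = Rational(27829, 11868) (W = Mul(-27829, Rational(-1, 11868)) = Rational(27829, 11868) ≈ 2.3449)
Add(Mul(W, Pow(R, -1)), Mul(Mul(-1, Add(6291, Mul(-1, -23823))), Pow(Add(Add(9207, 7850), f), -1))) = Add(Mul(Rational(27829, 11868), Pow(2659, -1)), Mul(Mul(-1, Add(6291, Mul(-1, -23823))), Pow(Add(Add(9207, 7850), -3386), -1))) = Add(Mul(Rational(27829, 11868), Rational(1, 2659)), Mul(Mul(-1, Add(6291, 23823)), Pow(Add(17057, -3386), -1))) = Add(Rational(27829, 31557012), Mul(Mul(-1, 30114), Pow(13671, -1))) = Add(Rational(27829, 31557012), Mul(-30114, Rational(1, 13671))) = Add(Rational(27829, 31557012), Rational(-478, 217)) = Rational(-15078212843, 6847871604)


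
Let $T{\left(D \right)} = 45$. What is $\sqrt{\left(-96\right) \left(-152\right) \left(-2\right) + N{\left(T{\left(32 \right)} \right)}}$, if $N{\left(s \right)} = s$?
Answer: $i \sqrt{29139} \approx 170.7 i$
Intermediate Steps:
$\sqrt{\left(-96\right) \left(-152\right) \left(-2\right) + N{\left(T{\left(32 \right)} \right)}} = \sqrt{\left(-96\right) \left(-152\right) \left(-2\right) + 45} = \sqrt{14592 \left(-2\right) + 45} = \sqrt{-29184 + 45} = \sqrt{-29139} = i \sqrt{29139}$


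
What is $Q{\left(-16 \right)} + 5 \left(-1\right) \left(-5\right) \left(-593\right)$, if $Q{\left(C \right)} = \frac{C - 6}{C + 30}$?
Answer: $- \frac{103786}{7} \approx -14827.0$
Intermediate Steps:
$Q{\left(C \right)} = \frac{-6 + C}{30 + C}$
$Q{\left(-16 \right)} + 5 \left(-1\right) \left(-5\right) \left(-593\right) = \frac{-6 - 16}{30 - 16} + 5 \left(-1\right) \left(-5\right) \left(-593\right) = \frac{1}{14} \left(-22\right) + \left(-5\right) \left(-5\right) \left(-593\right) = \frac{1}{14} \left(-22\right) + 25 \left(-593\right) = - \frac{11}{7} - 14825 = - \frac{103786}{7}$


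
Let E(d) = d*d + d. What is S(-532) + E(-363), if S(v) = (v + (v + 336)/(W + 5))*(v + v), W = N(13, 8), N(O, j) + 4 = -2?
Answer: 488910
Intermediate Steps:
N(O, j) = -6 (N(O, j) = -4 - 2 = -6)
W = -6
S(v) = -672*v (S(v) = (v + (v + 336)/(-6 + 5))*(v + v) = (v + (336 + v)/(-1))*(2*v) = (v + (336 + v)*(-1))*(2*v) = (v + (-336 - v))*(2*v) = -672*v)
E(d) = d + d² (E(d) = d² + d = d + d²)
S(-532) + E(-363) = -672*(-532) - 363*(1 - 363) = 357504 - 363*(-362) = 357504 + 131406 = 488910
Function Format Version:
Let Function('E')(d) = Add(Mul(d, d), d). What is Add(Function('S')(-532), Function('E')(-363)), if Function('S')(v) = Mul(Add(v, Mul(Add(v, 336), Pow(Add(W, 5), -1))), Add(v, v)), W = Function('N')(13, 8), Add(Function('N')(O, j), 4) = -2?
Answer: 488910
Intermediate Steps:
Function('N')(O, j) = -6 (Function('N')(O, j) = Add(-4, -2) = -6)
W = -6
Function('S')(v) = Mul(-672, v) (Function('S')(v) = Mul(Add(v, Mul(Add(v, 336), Pow(Add(-6, 5), -1))), Add(v, v)) = Mul(Add(v, Mul(Add(336, v), Pow(-1, -1))), Mul(2, v)) = Mul(Add(v, Mul(Add(336, v), -1)), Mul(2, v)) = Mul(Add(v, Add(-336, Mul(-1, v))), Mul(2, v)) = Mul(-336, Mul(2, v)) = Mul(-672, v))
Function('E')(d) = Add(d, Pow(d, 2)) (Function('E')(d) = Add(Pow(d, 2), d) = Add(d, Pow(d, 2)))
Add(Function('S')(-532), Function('E')(-363)) = Add(Mul(-672, -532), Mul(-363, Add(1, -363))) = Add(357504, Mul(-363, -362)) = Add(357504, 131406) = 488910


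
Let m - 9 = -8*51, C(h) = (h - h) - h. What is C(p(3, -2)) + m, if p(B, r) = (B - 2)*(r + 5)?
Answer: -402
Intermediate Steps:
p(B, r) = (-2 + B)*(5 + r)
C(h) = -h (C(h) = 0 - h = -h)
m = -399 (m = 9 - 8*51 = 9 - 408 = -399)
C(p(3, -2)) + m = -(-10 - 2*(-2) + 5*3 + 3*(-2)) - 399 = -(-10 + 4 + 15 - 6) - 399 = -1*3 - 399 = -3 - 399 = -402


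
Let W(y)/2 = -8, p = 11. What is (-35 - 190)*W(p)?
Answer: 3600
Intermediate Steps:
W(y) = -16 (W(y) = 2*(-8) = -16)
(-35 - 190)*W(p) = (-35 - 190)*(-16) = -225*(-16) = 3600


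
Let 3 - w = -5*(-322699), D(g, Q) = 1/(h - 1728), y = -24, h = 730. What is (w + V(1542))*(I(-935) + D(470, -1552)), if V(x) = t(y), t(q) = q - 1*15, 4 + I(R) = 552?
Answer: -882444944493/998 ≈ -8.8421e+8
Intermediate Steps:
I(R) = 548 (I(R) = -4 + 552 = 548)
D(g, Q) = -1/998 (D(g, Q) = 1/(730 - 1728) = 1/(-998) = -1/998)
w = -1613492 (w = 3 - (-5)*(-322699) = 3 - 1*1613495 = 3 - 1613495 = -1613492)
t(q) = -15 + q (t(q) = q - 15 = -15 + q)
V(x) = -39 (V(x) = -15 - 24 = -39)
(w + V(1542))*(I(-935) + D(470, -1552)) = (-1613492 - 39)*(548 - 1/998) = -1613531*546903/998 = -882444944493/998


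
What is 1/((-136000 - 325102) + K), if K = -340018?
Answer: -1/801120 ≈ -1.2483e-6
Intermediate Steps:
1/((-136000 - 325102) + K) = 1/((-136000 - 325102) - 340018) = 1/(-461102 - 340018) = 1/(-801120) = -1/801120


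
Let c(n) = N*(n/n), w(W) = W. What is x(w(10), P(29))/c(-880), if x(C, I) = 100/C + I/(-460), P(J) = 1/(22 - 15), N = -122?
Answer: -32199/392840 ≈ -0.081965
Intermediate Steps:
P(J) = ⅐ (P(J) = 1/7 = ⅐)
c(n) = -122 (c(n) = -122*n/n = -122*1 = -122)
x(C, I) = 100/C - I/460 (x(C, I) = 100/C + I*(-1/460) = 100/C - I/460)
x(w(10), P(29))/c(-880) = (100/10 - 1/460*⅐)/(-122) = (100*(⅒) - 1/3220)*(-1/122) = (10 - 1/3220)*(-1/122) = (32199/3220)*(-1/122) = -32199/392840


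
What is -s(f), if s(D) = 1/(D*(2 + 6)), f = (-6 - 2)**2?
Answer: -1/512 ≈ -0.0019531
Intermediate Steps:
f = 64 (f = (-8)**2 = 64)
s(D) = 1/(8*D) (s(D) = 1/(D*8) = 1/(8*D))
-s(f) = -1/(8*64) = -1*1/512 = -1/512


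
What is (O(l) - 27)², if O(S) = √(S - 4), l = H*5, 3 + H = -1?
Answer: 705 - 108*I*√6 ≈ 705.0 - 264.54*I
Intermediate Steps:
H = -4 (H = -3 - 1 = -4)
l = -20 (l = -4*5 = -20)
O(S) = √(-4 + S)
(O(l) - 27)² = (√(-4 - 20) - 27)² = (√(-24) - 27)² = (2*I*√6 - 27)² = (-27 + 2*I*√6)²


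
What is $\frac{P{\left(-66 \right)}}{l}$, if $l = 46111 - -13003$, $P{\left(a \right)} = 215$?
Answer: $\frac{215}{59114} \approx 0.003637$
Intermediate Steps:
$l = 59114$ ($l = 46111 + 13003 = 59114$)
$\frac{P{\left(-66 \right)}}{l} = \frac{215}{59114}$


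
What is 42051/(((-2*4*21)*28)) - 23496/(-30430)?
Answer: -194847791/23857120 ≈ -8.1673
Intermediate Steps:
42051/(((-2*4*21)*28)) - 23496/(-30430) = 42051/((-8*21*28)) - 23496*(-1/30430) = 42051/((-168*28)) + 11748/15215 = 42051/(-4704) + 11748/15215 = 42051*(-1/4704) + 11748/15215 = -14017/1568 + 11748/15215 = -194847791/23857120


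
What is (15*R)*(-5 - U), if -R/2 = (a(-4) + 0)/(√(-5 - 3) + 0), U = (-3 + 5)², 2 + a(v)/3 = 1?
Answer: 405*I*√2/2 ≈ 286.38*I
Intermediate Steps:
a(v) = -3 (a(v) = -6 + 3*1 = -6 + 3 = -3)
U = 4 (U = 2² = 4)
R = -3*I*√2/2 (R = -2*(-3 + 0)/(√(-5 - 3) + 0) = -(-6)/(√(-8) + 0) = -(-6)/(2*I*√2 + 0) = -(-6)/(2*I*√2) = -(-6)*(-I*√2/4) = -3*I*√2/2 ≈ -2.1213*I)
(15*R)*(-5 - U) = (15*(-3*I*√2/2))*(-5 - 1*4) = (-45*I*√2/2)*(-5 - 4) = -45*I*√2/2*(-9) = 405*I*√2/2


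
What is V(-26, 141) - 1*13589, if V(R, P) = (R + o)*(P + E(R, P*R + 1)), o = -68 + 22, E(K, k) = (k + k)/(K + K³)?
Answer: -209208421/8801 ≈ -23771.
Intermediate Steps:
E(K, k) = 2*k/(K + K³) (E(K, k) = (2*k)/(K + K³) = 2*k/(K + K³))
o = -46
V(R, P) = (-46 + R)*(P + 2*(1 + P*R)/(R + R³)) (V(R, P) = (R - 46)*(P + 2*(P*R + 1)/(R + R³)) = (-46 + R)*(P + 2*(1 + P*R)/(R + R³)))
V(-26, 141) - 1*13589 = (-92 - 92*141*(-26) + 2*(-26)*(1 + 141*(-26)) + 141*(-26)*(1 + (-26)²)*(-46 - 26))/((-26)*(1 + (-26)²)) - 1*13589 = -(-92 + 337272 + 2*(-26)*(1 - 3666) + 141*(-26)*(1 + 676)*(-72))/(26*(1 + 676)) - 13589 = -1/26*(-92 + 337272 + 2*(-26)*(-3665) + 141*(-26)*677*(-72))/677 - 13589 = -1/26*1/677*(-92 + 337272 + 190580 + 178695504) - 13589 = -1/26*1/677*179223264 - 13589 = -89611632/8801 - 13589 = -209208421/8801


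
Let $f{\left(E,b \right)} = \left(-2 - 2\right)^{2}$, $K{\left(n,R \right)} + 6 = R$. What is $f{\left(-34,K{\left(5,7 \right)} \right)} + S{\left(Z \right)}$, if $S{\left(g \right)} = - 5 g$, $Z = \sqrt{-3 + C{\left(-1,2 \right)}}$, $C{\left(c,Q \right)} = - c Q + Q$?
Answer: $11$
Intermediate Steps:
$C{\left(c,Q \right)} = Q - Q c$ ($C{\left(c,Q \right)} = - Q c + Q = Q - Q c$)
$K{\left(n,R \right)} = -6 + R$
$f{\left(E,b \right)} = 16$ ($f{\left(E,b \right)} = \left(-4\right)^{2} = 16$)
$Z = 1$ ($Z = \sqrt{-3 + 2 \left(1 - -1\right)} = \sqrt{-3 + 2 \left(1 + 1\right)} = \sqrt{-3 + 2 \cdot 2} = \sqrt{-3 + 4} = \sqrt{1} = 1$)
$f{\left(-34,K{\left(5,7 \right)} \right)} + S{\left(Z \right)} = 16 - 5 = 11$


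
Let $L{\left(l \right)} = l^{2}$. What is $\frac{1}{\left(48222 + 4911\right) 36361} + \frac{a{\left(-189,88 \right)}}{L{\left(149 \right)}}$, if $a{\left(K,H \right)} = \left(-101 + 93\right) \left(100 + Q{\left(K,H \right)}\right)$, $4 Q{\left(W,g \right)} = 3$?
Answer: $- \frac{1557167002277}{42891644057613} \approx -0.036305$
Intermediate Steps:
$Q{\left(W,g \right)} = \frac{3}{4}$ ($Q{\left(W,g \right)} = \frac{1}{4} \cdot 3 = \frac{3}{4}$)
$a{\left(K,H \right)} = -806$ ($a{\left(K,H \right)} = \left(-101 + 93\right) \left(100 + \frac{3}{4}\right) = \left(-8\right) \frac{403}{4} = -806$)
$\frac{1}{\left(48222 + 4911\right) 36361} + \frac{a{\left(-189,88 \right)}}{L{\left(149 \right)}} = \frac{1}{\left(48222 + 4911\right) 36361} - \frac{806}{149^{2}} = \frac{1}{53133} \cdot \frac{1}{36361} - \frac{806}{22201} = \frac{1}{1931969013} - \frac{806}{22201} = - \frac{1557167002277}{42891644057613}$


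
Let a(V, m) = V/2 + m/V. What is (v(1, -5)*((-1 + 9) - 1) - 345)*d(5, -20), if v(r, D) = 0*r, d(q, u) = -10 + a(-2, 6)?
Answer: 4830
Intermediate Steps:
a(V, m) = V/2 + m/V (a(V, m) = V*(1/2) + m/V = V/2 + m/V)
d(q, u) = -14 (d(q, u) = -10 + ((1/2)*(-2) + 6/(-2)) = -10 + (-1 + 6*(-1/2)) = -10 + (-1 - 3) = -10 - 4 = -14)
v(r, D) = 0
(v(1, -5)*((-1 + 9) - 1) - 345)*d(5, -20) = (0*((-1 + 9) - 1) - 345)*(-14) = (0*(8 - 1) - 345)*(-14) = (0*7 - 345)*(-14) = (0 - 345)*(-14) = -345*(-14) = 4830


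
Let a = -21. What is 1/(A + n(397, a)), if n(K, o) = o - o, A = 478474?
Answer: 1/478474 ≈ 2.0900e-6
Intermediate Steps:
n(K, o) = 0
1/(A + n(397, a)) = 1/(478474 + 0) = 1/478474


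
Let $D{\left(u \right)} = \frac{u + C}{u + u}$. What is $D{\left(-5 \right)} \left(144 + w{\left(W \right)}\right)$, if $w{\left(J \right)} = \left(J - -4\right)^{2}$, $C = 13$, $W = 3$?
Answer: $- \frac{772}{5} \approx -154.4$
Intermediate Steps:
$w{\left(J \right)} = \left(4 + J\right)^{2}$ ($w{\left(J \right)} = \left(J + 4\right)^{2} = \left(4 + J\right)^{2}$)
$D{\left(u \right)} = \frac{13 + u}{2 u}$ ($D{\left(u \right)} = \frac{u + 13}{u + u} = \frac{13 + u}{2 u}$)
$D{\left(-5 \right)} \left(144 + w{\left(W \right)}\right) = \frac{13 - 5}{2 \left(-5\right)} \left(144 + \left(4 + 3\right)^{2}\right) = \frac{1}{2} \left(- \frac{1}{5}\right) 8 \left(144 + 7^{2}\right) = - \frac{4 \left(144 + 49\right)}{5} = \left(- \frac{4}{5}\right) 193 = - \frac{772}{5}$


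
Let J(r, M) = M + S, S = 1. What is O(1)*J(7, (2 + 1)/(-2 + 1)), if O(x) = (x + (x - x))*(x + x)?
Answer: -4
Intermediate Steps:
J(r, M) = 1 + M (J(r, M) = M + 1 = 1 + M)
O(x) = 2*x² (O(x) = (x + 0)*(2*x) = x*(2*x) = 2*x²)
O(1)*J(7, (2 + 1)/(-2 + 1)) = (2*1²)*(1 + (2 + 1)/(-2 + 1)) = (2*1)*(1 + 3/(-1)) = 2*(1 + 3*(-1)) = 2*(1 - 3) = 2*(-2) = -4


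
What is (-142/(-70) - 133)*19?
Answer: -87096/35 ≈ -2488.5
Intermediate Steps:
(-142/(-70) - 133)*19 = (-142*(-1/70) - 133)*19 = (71/35 - 133)*19 = -4584/35*19 = -87096/35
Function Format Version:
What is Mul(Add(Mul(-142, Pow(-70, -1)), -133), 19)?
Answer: Rational(-87096, 35) ≈ -2488.5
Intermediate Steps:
Mul(Add(Mul(-142, Pow(-70, -1)), -133), 19) = Mul(Add(Mul(-142, Rational(-1, 70)), -133), 19) = Mul(Add(Rational(71, 35), -133), 19) = Mul(Rational(-4584, 35), 19) = Rational(-87096, 35)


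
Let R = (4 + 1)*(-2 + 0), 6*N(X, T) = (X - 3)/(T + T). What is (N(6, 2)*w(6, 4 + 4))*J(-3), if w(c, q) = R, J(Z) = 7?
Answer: -35/4 ≈ -8.7500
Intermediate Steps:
N(X, T) = (-3 + X)/(12*T) (N(X, T) = ((X - 3)/(T + T))/6 = ((-3 + X)/((2*T)))/6 = ((-3 + X)*(1/(2*T)))/6 = ((-3 + X)/(2*T))/6 = (-3 + X)/(12*T))
R = -10 (R = 5*(-2) = -10)
w(c, q) = -10
(N(6, 2)*w(6, 4 + 4))*J(-3) = (((1/12)*(-3 + 6)/2)*(-10))*7 = (((1/12)*(½)*3)*(-10))*7 = ((⅛)*(-10))*7 = -5/4*7 = -35/4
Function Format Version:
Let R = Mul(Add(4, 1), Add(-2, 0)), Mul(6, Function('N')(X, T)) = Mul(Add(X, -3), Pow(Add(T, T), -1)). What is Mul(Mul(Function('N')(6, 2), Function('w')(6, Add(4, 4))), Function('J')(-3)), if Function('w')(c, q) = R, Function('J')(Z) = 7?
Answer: Rational(-35, 4) ≈ -8.7500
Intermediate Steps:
Function('N')(X, T) = Mul(Rational(1, 12), Pow(T, -1), Add(-3, X)) (Function('N')(X, T) = Mul(Rational(1, 6), Mul(Add(X, -3), Pow(Add(T, T), -1))) = Mul(Rational(1, 6), Mul(Add(-3, X), Pow(Mul(2, T), -1))) = Mul(Rational(1, 6), Mul(Add(-3, X), Mul(Rational(1, 2), Pow(T, -1)))) = Mul(Rational(1, 6), Mul(Rational(1, 2), Pow(T, -1), Add(-3, X))) = Mul(Rational(1, 12), Pow(T, -1), Add(-3, X)))
R = -10 (R = Mul(5, -2) = -10)
Function('w')(c, q) = -10
Mul(Mul(Function('N')(6, 2), Function('w')(6, Add(4, 4))), Function('J')(-3)) = Mul(Mul(Mul(Rational(1, 12), Pow(2, -1), Add(-3, 6)), -10), 7) = Mul(Mul(Mul(Rational(1, 12), Rational(1, 2), 3), -10), 7) = Mul(Mul(Rational(1, 8), -10), 7) = Mul(Rational(-5, 4), 7) = Rational(-35, 4)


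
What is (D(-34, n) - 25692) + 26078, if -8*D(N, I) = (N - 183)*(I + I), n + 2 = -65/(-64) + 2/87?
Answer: 7435391/22272 ≈ 333.84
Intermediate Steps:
n = -5353/5568 (n = -2 + (-65/(-64) + 2/87) = -2 + (-65*(-1/64) + 2*(1/87)) = -2 + (65/64 + 2/87) = -2 + 5783/5568 = -5353/5568 ≈ -0.96139)
D(N, I) = -I*(-183 + N)/4 (D(N, I) = -(N - 183)*(I + I)/8 = -(-183 + N)*2*I/8 = -I*(-183 + N)/4)
(D(-34, n) - 25692) + 26078 = ((¼)*(-5353/5568)*(183 - 1*(-34)) - 25692) + 26078 = ((¼)*(-5353/5568)*(183 + 34) - 25692) + 26078 = ((¼)*(-5353/5568)*217 - 25692) + 26078 = (-1161601/22272 - 25692) + 26078 = -573373825/22272 + 26078 = 7435391/22272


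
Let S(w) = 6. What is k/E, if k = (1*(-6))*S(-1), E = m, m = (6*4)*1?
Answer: -3/2 ≈ -1.5000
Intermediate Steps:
m = 24 (m = 24*1 = 24)
E = 24
k = -36 (k = (1*(-6))*6 = -6*6 = -36)
k/E = -36/24 = -36*1/24 = -3/2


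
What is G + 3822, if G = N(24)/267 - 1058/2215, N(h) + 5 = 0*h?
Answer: 2260056349/591405 ≈ 3821.5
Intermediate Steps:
N(h) = -5 (N(h) = -5 + 0*h = -5 + 0 = -5)
G = -293561/591405 (G = -5/267 - 1058/2215 = -293561/591405 ≈ -0.49638)
G + 3822 = -293561/591405 + 3822 = 2260056349/591405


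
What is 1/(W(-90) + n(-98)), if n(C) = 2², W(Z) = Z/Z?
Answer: ⅕ ≈ 0.20000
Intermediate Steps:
W(Z) = 1
n(C) = 4
1/(W(-90) + n(-98)) = 1/(1 + 4) = 1/5 = ⅕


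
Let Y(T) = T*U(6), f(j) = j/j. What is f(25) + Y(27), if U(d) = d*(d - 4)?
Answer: 325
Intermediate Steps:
U(d) = d*(-4 + d)
f(j) = 1
Y(T) = 12*T (Y(T) = T*(6*(-4 + 6)) = T*(6*2) = T*12 = 12*T)
f(25) + Y(27) = 1 + 12*27 = 1 + 324 = 325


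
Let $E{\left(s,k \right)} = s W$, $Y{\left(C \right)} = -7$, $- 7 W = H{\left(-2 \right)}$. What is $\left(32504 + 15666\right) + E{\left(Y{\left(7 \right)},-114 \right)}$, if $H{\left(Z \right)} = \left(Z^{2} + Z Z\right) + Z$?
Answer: $48176$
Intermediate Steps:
$H{\left(Z \right)} = Z + 2 Z^{2}$ ($H{\left(Z \right)} = \left(Z^{2} + Z^{2}\right) + Z = 2 Z^{2} + Z = Z + 2 Z^{2}$)
$W = - \frac{6}{7}$ ($W = - \frac{\left(-2\right) \left(1 + 2 \left(-2\right)\right)}{7} = - \frac{\left(-2\right) \left(1 - 4\right)}{7} = - \frac{\left(-2\right) \left(-3\right)}{7} = \left(- \frac{1}{7}\right) 6 = - \frac{6}{7} \approx -0.85714$)
$E{\left(s,k \right)} = - \frac{6 s}{7}$ ($E{\left(s,k \right)} = s \left(- \frac{6}{7}\right) = - \frac{6 s}{7}$)
$\left(32504 + 15666\right) + E{\left(Y{\left(7 \right)},-114 \right)} = \left(32504 + 15666\right) - -6 = 48170 + 6 = 48176$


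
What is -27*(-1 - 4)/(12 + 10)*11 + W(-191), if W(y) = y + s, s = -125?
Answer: -497/2 ≈ -248.50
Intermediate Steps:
W(y) = -125 + y (W(y) = y - 125 = -125 + y)
-27*(-1 - 4)/(12 + 10)*11 + W(-191) = -27*(-1 - 4)/(12 + 10)*11 + (-125 - 191) = -(-135)/22*11 - 316 = -27*(-5/22)*11 - 316 = (135/22)*11 - 316 = 135/2 - 316 = -497/2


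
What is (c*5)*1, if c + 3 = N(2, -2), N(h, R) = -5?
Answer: -40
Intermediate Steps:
c = -8 (c = -3 - 5 = -8)
(c*5)*1 = -8*5*1 = -40*1 = -40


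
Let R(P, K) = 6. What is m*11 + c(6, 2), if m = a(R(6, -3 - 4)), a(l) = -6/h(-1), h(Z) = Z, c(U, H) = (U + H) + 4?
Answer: 78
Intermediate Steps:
c(U, H) = 4 + H + U (c(U, H) = (H + U) + 4 = 4 + H + U)
a(l) = 6 (a(l) = -6/(-1) = -6*(-1) = 6)
m = 6
m*11 + c(6, 2) = 6*11 + (4 + 2 + 6) = 66 + 12 = 78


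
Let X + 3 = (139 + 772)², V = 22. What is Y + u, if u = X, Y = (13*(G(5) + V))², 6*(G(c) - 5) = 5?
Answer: 34590289/36 ≈ 9.6084e+5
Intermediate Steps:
G(c) = 35/6 (G(c) = 5 + (⅙)*5 = 5 + ⅚ = 35/6)
X = 829918 (X = -3 + (139 + 772)² = -3 + 911² = -3 + 829921 = 829918)
Y = 4713241/36 (Y = (13*(35/6 + 22))² = (13*(167/6))² = (2171/6)² = 4713241/36 ≈ 1.3092e+5)
u = 829918
Y + u = 4713241/36 + 829918 = 34590289/36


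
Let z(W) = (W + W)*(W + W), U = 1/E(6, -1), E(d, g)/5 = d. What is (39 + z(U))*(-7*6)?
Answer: -122864/75 ≈ -1638.2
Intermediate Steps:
E(d, g) = 5*d
U = 1/30 (U = 1/(5*6) = 1/30 ≈ 0.033333)
z(W) = 4*W**2 (z(W) = (2*W)*(2*W) = 4*W**2)
(39 + z(U))*(-7*6) = (39 + 4*(1/30)**2)*(-7*6) = (39 + 4*(1/900))*(-42) = (39 + 1/225)*(-42) = (8776/225)*(-42) = -122864/75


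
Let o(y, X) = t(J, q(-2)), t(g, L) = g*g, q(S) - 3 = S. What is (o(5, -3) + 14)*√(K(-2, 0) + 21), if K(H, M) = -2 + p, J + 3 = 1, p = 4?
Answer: 18*√23 ≈ 86.325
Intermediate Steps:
J = -2 (J = -3 + 1 = -2)
q(S) = 3 + S
K(H, M) = 2 (K(H, M) = -2 + 4 = 2)
t(g, L) = g²
o(y, X) = 4 (o(y, X) = (-2)² = 4)
(o(5, -3) + 14)*√(K(-2, 0) + 21) = (4 + 14)*√(2 + 21) = 18*√23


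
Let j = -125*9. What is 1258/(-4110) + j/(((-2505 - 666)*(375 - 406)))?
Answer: -21381068/67336185 ≈ -0.31753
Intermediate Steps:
j = -1125
1258/(-4110) + j/(((-2505 - 666)*(375 - 406))) = 1258/(-4110) - 1125*1/((-2505 - 666)*(375 - 406)) = 1258*(-1/4110) - 1125/((-3171*(-31))) = -629/2055 - 1125/98301 = -629/2055 - 1125*1/98301 = -629/2055 - 375/32767 = -21381068/67336185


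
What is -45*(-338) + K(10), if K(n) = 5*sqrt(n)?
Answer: 15210 + 5*sqrt(10) ≈ 15226.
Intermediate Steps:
-45*(-338) + K(10) = -45*(-338) + 5*sqrt(10) = 15210 + 5*sqrt(10)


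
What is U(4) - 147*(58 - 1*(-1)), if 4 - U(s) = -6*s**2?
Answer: -8573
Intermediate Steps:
U(s) = 4 + 6*s**2 (U(s) = 4 - (-6)*s**2 = 4 + 6*s**2)
U(4) - 147*(58 - 1*(-1)) = (4 + 6*4**2) - 147*(58 - 1*(-1)) = (4 + 6*16) - 147*(58 + 1) = (4 + 96) - 147*59 = 100 - 8673 = -8573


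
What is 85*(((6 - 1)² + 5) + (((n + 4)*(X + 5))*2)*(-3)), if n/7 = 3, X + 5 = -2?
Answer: 28050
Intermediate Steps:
X = -7 (X = -5 - 2 = -7)
n = 21 (n = 7*3 = 21)
85*(((6 - 1)² + 5) + (((n + 4)*(X + 5))*2)*(-3)) = 85*(((6 - 1)² + 5) + (((21 + 4)*(-7 + 5))*2)*(-3)) = 85*((5² + 5) + ((25*(-2))*2)*(-3)) = 85*((25 + 5) - 50*2*(-3)) = 85*(30 - 100*(-3)) = 85*(30 + 300) = 85*330 = 28050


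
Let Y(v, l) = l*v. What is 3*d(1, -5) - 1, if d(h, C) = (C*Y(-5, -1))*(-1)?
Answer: 74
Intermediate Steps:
d(h, C) = -5*C (d(h, C) = (C*(-1*(-5)))*(-1) = (C*5)*(-1) = (5*C)*(-1) = -5*C)
3*d(1, -5) - 1 = 3*(-5*(-5)) - 1 = 3*25 - 1 = 75 - 1 = 74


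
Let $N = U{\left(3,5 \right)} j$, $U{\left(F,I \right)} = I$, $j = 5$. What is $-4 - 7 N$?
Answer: $-179$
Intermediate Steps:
$N = 25$ ($N = 5 \cdot 5 = 25$)
$-4 - 7 N = -4 - 175 = -179$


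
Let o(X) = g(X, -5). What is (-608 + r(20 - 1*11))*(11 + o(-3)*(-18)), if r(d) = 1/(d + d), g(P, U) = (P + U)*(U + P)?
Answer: 12485963/18 ≈ 6.9367e+5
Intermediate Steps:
g(P, U) = (P + U)**2 (g(P, U) = (P + U)*(P + U) = (P + U)**2)
o(X) = (-5 + X)**2 (o(X) = (X - 5)**2 = (-5 + X)**2)
r(d) = 1/(2*d)
(-608 + r(20 - 1*11))*(11 + o(-3)*(-18)) = (-608 + 1/(2*(20 - 1*11)))*(11 + (-5 - 3)**2*(-18)) = (-608 + 1/(2*(20 - 11)))*(11 + (-8)**2*(-18)) = (-608 + (1/2)/9)*(11 + 64*(-18)) = (-608 + (1/2)*(1/9))*(11 - 1152) = (-608 + 1/18)*(-1141) = -10943/18*(-1141) = 12485963/18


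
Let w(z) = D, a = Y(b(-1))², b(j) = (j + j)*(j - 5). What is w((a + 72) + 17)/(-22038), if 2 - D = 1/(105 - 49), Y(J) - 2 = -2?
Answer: -37/411376 ≈ -8.9942e-5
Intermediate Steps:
b(j) = 2*j*(-5 + j) (b(j) = (2*j)*(-5 + j) = 2*j*(-5 + j))
Y(J) = 0 (Y(J) = 2 - 2 = 0)
D = 111/56 (D = 2 - 1/(105 - 49) = 2 - 1/56 = 111/56 ≈ 1.9821)
a = 0 (a = 0² = 0)
w(z) = 111/56
w((a + 72) + 17)/(-22038) = (111/56)/(-22038) = (111/56)*(-1/22038) = -37/411376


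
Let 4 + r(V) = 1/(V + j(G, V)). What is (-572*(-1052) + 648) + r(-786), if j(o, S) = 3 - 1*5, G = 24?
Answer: 474681743/788 ≈ 6.0239e+5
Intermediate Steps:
j(o, S) = -2 (j(o, S) = 3 - 5 = -2)
r(V) = -4 + 1/(-2 + V) (r(V) = -4 + 1/(V - 2) = -4 + 1/(-2 + V))
(-572*(-1052) + 648) + r(-786) = (-572*(-1052) + 648) + (9 - 4*(-786))/(-2 - 786) = (601744 + 648) + (9 + 3144)/(-788) = 602392 - 1/788*3153 = 602392 - 3153/788 = 474681743/788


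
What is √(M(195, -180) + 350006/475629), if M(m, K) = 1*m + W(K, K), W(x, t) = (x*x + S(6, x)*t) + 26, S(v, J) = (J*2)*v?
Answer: √95335266447979635/475629 ≈ 649.17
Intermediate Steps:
S(v, J) = 2*J*v (S(v, J) = (2*J)*v = 2*J*v)
W(x, t) = 26 + x² + 12*t*x (W(x, t) = (x*x + (2*x*6)*t) + 26 = (x² + (12*x)*t) + 26 = (x² + 12*t*x) + 26 = 26 + x² + 12*t*x)
M(m, K) = 26 + m + 13*K² (M(m, K) = 1*m + (26 + K² + 12*K*K) = m + (26 + K² + 12*K²) = m + (26 + 13*K²) = 26 + m + 13*K²)
√(M(195, -180) + 350006/475629) = √((26 + 195 + 13*(-180)²) + 350006/475629) = √((26 + 195 + 13*32400) + 350006*(1/475629)) = √((26 + 195 + 421200) + 350006/475629) = √(421421 + 350006/475629) = √(200440398815/475629) = √95335266447979635/475629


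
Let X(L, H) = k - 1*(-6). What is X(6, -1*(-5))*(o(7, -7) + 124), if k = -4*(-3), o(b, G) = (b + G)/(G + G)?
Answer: 2232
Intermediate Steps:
o(b, G) = (G + b)/(2*G) (o(b, G) = (G + b)/((2*G)) = (G + b)*(1/(2*G)) = (G + b)/(2*G))
k = 12
X(L, H) = 18 (X(L, H) = 12 - 1*(-6) = 12 + 6 = 18)
X(6, -1*(-5))*(o(7, -7) + 124) = 18*((1/2)*(-7 + 7)/(-7) + 124) = 18*((1/2)*(-1/7)*0 + 124) = 18*(0 + 124) = 18*124 = 2232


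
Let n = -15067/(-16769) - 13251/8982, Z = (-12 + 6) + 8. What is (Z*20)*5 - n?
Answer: 10070235275/50206386 ≈ 200.58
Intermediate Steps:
Z = 2 (Z = -6 + 8 = 2)
n = -28958075/50206386 (n = -15067*(-1/16769) - 13251*1/8982 = 15067/16769 - 4417/2994 = -28958075/50206386 ≈ -0.57678)
(Z*20)*5 - n = (2*20)*5 - 1*(-28958075/50206386) = 40*5 + 28958075/50206386 = 200 + 28958075/50206386 = 10070235275/50206386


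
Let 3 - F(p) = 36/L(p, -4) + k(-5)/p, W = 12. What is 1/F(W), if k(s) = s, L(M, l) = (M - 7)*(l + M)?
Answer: 60/151 ≈ 0.39735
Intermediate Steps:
L(M, l) = (-7 + M)*(M + l)
F(p) = 3 - 36/(28 + p² - 11*p) + 5/p (F(p) = 3 - (36/(p² - 7*p - 7*(-4) + p*(-4)) - 5/p) = 3 - (36/(p² - 7*p + 28 - 4*p) - 5/p) = 3 - (36/(28 + p² - 11*p) - 5/p) = 3 - (-5/p + 36/(28 + p² - 11*p)) = 3 + (-36/(28 + p² - 11*p) + 5/p) = 3 - 36/(28 + p² - 11*p) + 5/p)
1/F(W) = 1/((140 - 28*12² - 7*12 + 3*12³)/(12*(28 + 12² - 11*12))) = 1/((140 - 28*144 - 84 + 3*1728)/(12*(28 + 144 - 132))) = 1/((1/12)*(140 - 4032 - 84 + 5184)/40) = 1/((1/12)*(1/40)*1208) = 1/(151/60) = 60/151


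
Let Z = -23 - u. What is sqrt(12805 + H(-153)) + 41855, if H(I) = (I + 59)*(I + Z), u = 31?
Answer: 41855 + sqrt(32263) ≈ 42035.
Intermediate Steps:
Z = -54 (Z = -23 - 1*31 = -23 - 31 = -54)
H(I) = (-54 + I)*(59 + I) (H(I) = (I + 59)*(I - 54) = (59 + I)*(-54 + I) = (-54 + I)*(59 + I))
sqrt(12805 + H(-153)) + 41855 = sqrt(12805 + (-3186 + (-153)**2 + 5*(-153))) + 41855 = sqrt(12805 + (-3186 + 23409 - 765)) + 41855 = sqrt(12805 + 19458) + 41855 = sqrt(32263) + 41855 = 41855 + sqrt(32263)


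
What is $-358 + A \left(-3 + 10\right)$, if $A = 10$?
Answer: $-288$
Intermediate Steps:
$-358 + A \left(-3 + 10\right) = -358 + 10 \left(-3 + 10\right) = -358 + 10 \cdot 7 = -358 + 70 = -288$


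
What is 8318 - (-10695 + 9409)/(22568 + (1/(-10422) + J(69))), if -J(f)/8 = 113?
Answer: 1878069800518/225782207 ≈ 8318.1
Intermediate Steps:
J(f) = -904 (J(f) = -8*113 = -904)
8318 - (-10695 + 9409)/(22568 + (1/(-10422) + J(69))) = 8318 - (-10695 + 9409)/(22568 + (1/(-10422) - 904)) = 8318 - (-1286)/(22568 + (-1/10422 - 904)) = 8318 - (-1286)/(22568 - 9421489/10422) = 8318 - (-1286)/225782207/10422 = 8318 - (-1286)*10422/225782207 = 8318 - 1*(-13402692/225782207) = 8318 + 13402692/225782207 = 1878069800518/225782207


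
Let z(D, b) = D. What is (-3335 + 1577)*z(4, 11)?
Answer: -7032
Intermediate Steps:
(-3335 + 1577)*z(4, 11) = (-3335 + 1577)*4 = -1758*4 = -7032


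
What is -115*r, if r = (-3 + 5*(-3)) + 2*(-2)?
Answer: 2530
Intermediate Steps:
r = -22 (r = (-3 - 15) - 4 = -18 - 4 = -22)
-115*r = -115*(-22) = 2530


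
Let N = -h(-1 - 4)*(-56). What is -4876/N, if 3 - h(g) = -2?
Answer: -1219/70 ≈ -17.414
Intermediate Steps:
h(g) = 5 (h(g) = 3 - 1*(-2) = 3 + 2 = 5)
N = 280 (N = -5*(-56) = -1*(-280) = 280)
-4876/N = -4876/280 = -4876*1/280 = -1219/70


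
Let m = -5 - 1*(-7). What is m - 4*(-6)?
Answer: 26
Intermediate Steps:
m = 2 (m = -5 + 7 = 2)
m - 4*(-6) = 2 - 4*(-6) = 2 + 24 = 26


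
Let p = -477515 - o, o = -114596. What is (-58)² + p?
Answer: -359555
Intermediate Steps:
p = -362919 (p = -477515 - 1*(-114596) = -477515 + 114596 = -362919)
(-58)² + p = (-58)² - 362919 = 3364 - 362919 = -359555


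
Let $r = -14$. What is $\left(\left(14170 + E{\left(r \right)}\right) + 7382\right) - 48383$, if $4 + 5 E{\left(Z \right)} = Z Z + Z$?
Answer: $- \frac{133977}{5} \approx -26795.0$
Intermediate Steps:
$E{\left(Z \right)} = - \frac{4}{5} + \frac{Z}{5} + \frac{Z^{2}}{5}$ ($E{\left(Z \right)} = - \frac{4}{5} + \frac{Z Z + Z}{5} = - \frac{4}{5} + \frac{Z^{2} + Z}{5} = - \frac{4}{5} + \frac{Z + Z^{2}}{5} = - \frac{4}{5} + \left(\frac{Z}{5} + \frac{Z^{2}}{5}\right) = - \frac{4}{5} + \frac{Z}{5} + \frac{Z^{2}}{5}$)
$\left(\left(14170 + E{\left(r \right)}\right) + 7382\right) - 48383 = \left(\left(14170 + \left(- \frac{4}{5} + \frac{1}{5} \left(-14\right) + \frac{\left(-14\right)^{2}}{5}\right)\right) + 7382\right) - 48383 = \left(\left(14170 - - \frac{178}{5}\right) + 7382\right) - 48383 = \left(\left(14170 + \frac{178}{5}\right) + 7382\right) - 48383 = \left(\frac{71028}{5} + 7382\right) - 48383 = \frac{107938}{5} - 48383 = - \frac{133977}{5}$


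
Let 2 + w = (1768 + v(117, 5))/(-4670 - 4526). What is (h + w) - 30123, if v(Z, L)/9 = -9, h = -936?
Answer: -285638643/9196 ≈ -31061.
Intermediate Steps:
v(Z, L) = -81 (v(Z, L) = 9*(-9) = -81)
w = -20079/9196 (w = -2 + (1768 - 81)/(-4670 - 4526) = -2 + 1687/(-9196) = -2 + 1687*(-1/9196) = -2 - 1687/9196 = -20079/9196 ≈ -2.1834)
(h + w) - 30123 = (-936 - 20079/9196) - 30123 = -8627535/9196 - 30123 = -285638643/9196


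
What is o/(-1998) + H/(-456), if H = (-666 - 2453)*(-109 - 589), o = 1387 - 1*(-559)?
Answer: -362554771/75924 ≈ -4775.2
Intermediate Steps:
o = 1946 (o = 1387 + 559 = 1946)
H = 2177062 (H = -3119*(-698) = 2177062)
o/(-1998) + H/(-456) = 1946/(-1998) + 2177062/(-456) = 1946*(-1/1998) + 2177062*(-1/456) = -973/999 - 1088531/228 = -362554771/75924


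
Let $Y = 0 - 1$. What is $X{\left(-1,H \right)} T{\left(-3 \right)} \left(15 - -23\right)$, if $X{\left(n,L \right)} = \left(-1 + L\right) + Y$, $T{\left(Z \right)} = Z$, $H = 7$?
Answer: $-570$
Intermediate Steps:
$Y = -1$
$X{\left(n,L \right)} = -2 + L$ ($X{\left(n,L \right)} = \left(-1 + L\right) - 1 = -2 + L$)
$X{\left(-1,H \right)} T{\left(-3 \right)} \left(15 - -23\right) = \left(-2 + 7\right) \left(-3\right) \left(15 - -23\right) = 5 \left(-3\right) \left(15 + 23\right) = \left(-15\right) 38 = -570$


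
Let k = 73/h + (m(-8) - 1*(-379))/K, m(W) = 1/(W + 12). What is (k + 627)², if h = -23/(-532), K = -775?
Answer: 27245400790352481/5083690000 ≈ 5.3594e+6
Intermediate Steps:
m(W) = 1/(12 + W)
h = 23/532 (h = -23*(-1/532) = 23/532 ≈ 0.043233)
k = 120356709/71300 (k = 73/(23/532) + (1/(12 - 8) - 1*(-379))/(-775) = 73*(532/23) + (1/4 + 379)*(-1/775) = 38836/23 + (¼ + 379)*(-1/775) = 38836/23 + (1517/4)*(-1/775) = 38836/23 - 1517/3100 = 120356709/71300 ≈ 1688.0)
(k + 627)² = (120356709/71300 + 627)² = (165061809/71300)² = 27245400790352481/5083690000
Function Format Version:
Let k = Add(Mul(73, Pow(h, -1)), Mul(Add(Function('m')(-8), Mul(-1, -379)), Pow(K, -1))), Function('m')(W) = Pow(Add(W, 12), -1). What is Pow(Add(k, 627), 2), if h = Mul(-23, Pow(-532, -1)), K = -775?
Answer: Rational(27245400790352481, 5083690000) ≈ 5.3594e+6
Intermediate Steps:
Function('m')(W) = Pow(Add(12, W), -1)
h = Rational(23, 532) (h = Mul(-23, Rational(-1, 532)) = Rational(23, 532) ≈ 0.043233)
k = Rational(120356709, 71300) (k = Add(Mul(73, Pow(Rational(23, 532), -1)), Mul(Add(Pow(Add(12, -8), -1), Mul(-1, -379)), Pow(-775, -1))) = Add(Mul(73, Rational(532, 23)), Mul(Add(Pow(4, -1), 379), Rational(-1, 775))) = Add(Rational(38836, 23), Mul(Add(Rational(1, 4), 379), Rational(-1, 775))) = Add(Rational(38836, 23), Mul(Rational(1517, 4), Rational(-1, 775))) = Add(Rational(38836, 23), Rational(-1517, 3100)) = Rational(120356709, 71300) ≈ 1688.0)
Pow(Add(k, 627), 2) = Pow(Add(Rational(120356709, 71300), 627), 2) = Pow(Rational(165061809, 71300), 2) = Rational(27245400790352481, 5083690000)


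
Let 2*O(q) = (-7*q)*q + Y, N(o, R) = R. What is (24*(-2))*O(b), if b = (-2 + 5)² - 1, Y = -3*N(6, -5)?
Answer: 10392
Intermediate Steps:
Y = 15 (Y = -3*(-5) = 15)
b = 8 (b = 3² - 1 = 9 - 1 = 8)
O(q) = 15/2 - 7*q²/2 (O(q) = ((-7*q)*q + 15)/2 = (-7*q² + 15)/2 = (15 - 7*q²)/2 = 15/2 - 7*q²/2)
(24*(-2))*O(b) = (24*(-2))*(15/2 - 7/2*8²) = -48*(15/2 - 7/2*64) = -48*(15/2 - 224) = -48*(-433/2) = 10392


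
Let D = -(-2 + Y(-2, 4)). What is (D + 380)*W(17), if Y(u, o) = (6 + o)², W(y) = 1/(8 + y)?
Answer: 282/25 ≈ 11.280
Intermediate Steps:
D = -98 (D = -(-2 + (6 + 4)²) = -(-2 + 10²) = -(-2 + 100) = -1*98 = -98)
(D + 380)*W(17) = (-98 + 380)/(8 + 17) = 282/25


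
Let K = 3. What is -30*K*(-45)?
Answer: 4050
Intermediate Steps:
-30*K*(-45) = -30*3*(-45) = -90*(-45) = 4050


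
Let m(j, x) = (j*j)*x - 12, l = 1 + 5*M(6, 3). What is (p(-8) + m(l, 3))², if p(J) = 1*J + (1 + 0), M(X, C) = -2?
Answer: 50176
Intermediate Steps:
l = -9 (l = 1 + 5*(-2) = 1 - 10 = -9)
m(j, x) = -12 + x*j² (m(j, x) = j²*x - 12 = x*j² - 12 = -12 + x*j²)
p(J) = 1 + J (p(J) = J + 1 = 1 + J)
(p(-8) + m(l, 3))² = ((1 - 8) + (-12 + 3*(-9)²))² = (-7 + (-12 + 3*81))² = (-7 + (-12 + 243))² = (-7 + 231)² = 224² = 50176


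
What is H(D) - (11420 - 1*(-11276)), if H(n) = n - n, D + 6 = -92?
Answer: -22696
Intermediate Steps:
D = -98 (D = -6 - 92 = -98)
H(n) = 0
H(D) - (11420 - 1*(-11276)) = 0 - (11420 - 1*(-11276)) = 0 - (11420 + 11276) = 0 - 1*22696 = 0 - 22696 = -22696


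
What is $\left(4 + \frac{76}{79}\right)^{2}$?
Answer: $\frac{153664}{6241} \approx 24.622$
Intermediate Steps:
$\left(4 + \frac{76}{79}\right)^{2} = \left(\frac{392}{79}\right)^{2} = \frac{153664}{6241}$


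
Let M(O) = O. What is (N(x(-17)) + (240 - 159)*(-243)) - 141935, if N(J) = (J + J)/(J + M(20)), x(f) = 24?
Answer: -1777786/11 ≈ -1.6162e+5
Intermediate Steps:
N(J) = 2*J/(20 + J) (N(J) = (J + J)/(J + 20) = (2*J)/(20 + J) = 2*J/(20 + J))
(N(x(-17)) + (240 - 159)*(-243)) - 141935 = (2*24/(20 + 24) + (240 - 159)*(-243)) - 141935 = (2*24/44 + 81*(-243)) - 141935 = (2*24*(1/44) - 19683) - 141935 = (12/11 - 19683) - 141935 = -216501/11 - 141935 = -1777786/11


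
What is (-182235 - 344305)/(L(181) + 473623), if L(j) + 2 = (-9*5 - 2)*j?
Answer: -263270/232557 ≈ -1.1321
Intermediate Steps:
L(j) = -2 - 47*j (L(j) = -2 + (-9*5 - 2)*j = -2 + (-45 - 2)*j = -2 - 47*j)
(-182235 - 344305)/(L(181) + 473623) = (-182235 - 344305)/((-2 - 47*181) + 473623) = -526540/((-2 - 8507) + 473623) = -526540/(-8509 + 473623) = -526540/465114 = -526540*1/465114 = -263270/232557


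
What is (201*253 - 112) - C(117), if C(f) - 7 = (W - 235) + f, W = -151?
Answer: 51003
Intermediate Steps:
C(f) = -379 + f (C(f) = 7 + ((-151 - 235) + f) = 7 + (-386 + f) = -379 + f)
(201*253 - 112) - C(117) = (201*253 - 112) - (-379 + 117) = (50853 - 112) - 1*(-262) = 50741 + 262 = 51003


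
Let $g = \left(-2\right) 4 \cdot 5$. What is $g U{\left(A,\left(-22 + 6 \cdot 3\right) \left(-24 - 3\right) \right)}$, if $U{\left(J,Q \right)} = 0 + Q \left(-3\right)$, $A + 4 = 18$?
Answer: $12960$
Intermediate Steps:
$A = 14$ ($A = -4 + 18 = 14$)
$U{\left(J,Q \right)} = - 3 Q$ ($U{\left(J,Q \right)} = 0 - 3 Q = - 3 Q$)
$g = -40$ ($g = \left(-8\right) 5 = -40$)
$g U{\left(A,\left(-22 + 6 \cdot 3\right) \left(-24 - 3\right) \right)} = - 40 \left(- 3 \left(-22 + 6 \cdot 3\right) \left(-24 - 3\right)\right) = - 40 \left(- 3 \left(-22 + 18\right) \left(-27\right)\right) = - 40 \left(- 3 \left(\left(-4\right) \left(-27\right)\right)\right) = - 40 \left(\left(-3\right) 108\right) = \left(-40\right) \left(-324\right) = 12960$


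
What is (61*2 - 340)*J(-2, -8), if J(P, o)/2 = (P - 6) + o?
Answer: 6976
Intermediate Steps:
J(P, o) = -12 + 2*P + 2*o (J(P, o) = 2*((P - 6) + o) = 2*((-6 + P) + o) = 2*(-6 + P + o) = -12 + 2*P + 2*o)
(61*2 - 340)*J(-2, -8) = (61*2 - 340)*(-12 + 2*(-2) + 2*(-8)) = (122 - 340)*(-12 - 4 - 16) = -218*(-32) = 6976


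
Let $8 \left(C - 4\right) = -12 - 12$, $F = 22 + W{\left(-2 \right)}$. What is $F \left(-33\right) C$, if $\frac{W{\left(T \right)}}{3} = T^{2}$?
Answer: $-1122$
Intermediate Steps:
$W{\left(T \right)} = 3 T^{2}$
$F = 34$ ($F = 22 + 3 \left(-2\right)^{2} = 22 + 3 \cdot 4 = 22 + 12 = 34$)
$C = 1$ ($C = 4 + \frac{-12 - 12}{8} = 4 + \frac{1}{8} \left(-24\right) = 4 - 3 = 1$)
$F \left(-33\right) C = 34 \left(-33\right) 1 = \left(-1122\right) 1 = -1122$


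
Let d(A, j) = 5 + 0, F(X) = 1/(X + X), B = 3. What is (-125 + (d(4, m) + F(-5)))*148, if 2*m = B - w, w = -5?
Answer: -88874/5 ≈ -17775.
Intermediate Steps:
m = 4 (m = (3 - 1*(-5))/2 = (3 + 5)/2 = (½)*8 = 4)
F(X) = 1/(2*X)
d(A, j) = 5
(-125 + (d(4, m) + F(-5)))*148 = (-125 + (5 + (½)/(-5)))*148 = (-125 + (5 + (½)*(-⅕)))*148 = (-125 + (5 - ⅒))*148 = (-125 + 49/10)*148 = -1201/10*148 = -88874/5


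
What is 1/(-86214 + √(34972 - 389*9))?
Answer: -86214/7432822325 - √31471/7432822325 ≈ -1.1623e-5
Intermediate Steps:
1/(-86214 + √(34972 - 389*9)) = 1/(-86214 + √(34972 - 3501)) = 1/(-86214 + √31471)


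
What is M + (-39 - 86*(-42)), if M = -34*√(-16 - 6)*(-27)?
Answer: 3573 + 918*I*√22 ≈ 3573.0 + 4305.8*I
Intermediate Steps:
M = 918*I*√22 (M = -34*I*√22*(-27) = 918*I*√22 ≈ 4305.8*I)
M + (-39 - 86*(-42)) = 918*I*√22 + (-39 - 86*(-42)) = 918*I*√22 + (-39 + 3612) = 918*I*√22 + 3573 = 3573 + 918*I*√22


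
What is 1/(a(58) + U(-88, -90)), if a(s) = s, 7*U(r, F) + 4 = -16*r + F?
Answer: 7/1720 ≈ 0.0040698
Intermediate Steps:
U(r, F) = -4/7 - 16*r/7 + F/7 (U(r, F) = -4/7 + (-16*r + F)/7 = -4/7 + (F - 16*r)/7 = -4/7 + (-16*r/7 + F/7) = -4/7 - 16*r/7 + F/7)
1/(a(58) + U(-88, -90)) = 1/(58 + (-4/7 - 16/7*(-88) + (⅐)*(-90))) = 1/(58 + (-4/7 + 1408/7 - 90/7)) = 1/(58 + 1314/7) = 1/(1720/7) = 7/1720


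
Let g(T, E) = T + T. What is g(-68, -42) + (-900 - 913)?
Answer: -1949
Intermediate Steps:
g(T, E) = 2*T
g(-68, -42) + (-900 - 913) = 2*(-68) + (-900 - 913) = -136 - 1813 = -1949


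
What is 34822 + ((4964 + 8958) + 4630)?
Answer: 53374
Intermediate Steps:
34822 + ((4964 + 8958) + 4630) = 34822 + (13922 + 4630) = 34822 + 18552 = 53374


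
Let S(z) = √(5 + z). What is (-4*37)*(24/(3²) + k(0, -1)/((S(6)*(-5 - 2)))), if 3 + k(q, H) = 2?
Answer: -1184/3 - 148*√11/77 ≈ -401.04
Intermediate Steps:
k(q, H) = -1 (k(q, H) = -3 + 2 = -1)
(-4*37)*(24/(3²) + k(0, -1)/((S(6)*(-5 - 2)))) = (-4*37)*(24/(3²) - 1/(√(5 + 6)*(-5 - 2))) = -148*(24/9 - 1/(√11*(-7))) = -148*(24*(⅑) - 1/((-7*√11))) = -148*(8/3 - (-1)*√11/77) = -148*(8/3 + √11/77) = -1184/3 - 148*√11/77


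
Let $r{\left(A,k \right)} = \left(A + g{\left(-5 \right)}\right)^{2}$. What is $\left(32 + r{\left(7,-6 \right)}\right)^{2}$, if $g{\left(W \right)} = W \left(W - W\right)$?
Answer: $6561$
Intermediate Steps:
$g{\left(W \right)} = 0$ ($g{\left(W \right)} = W 0 = 0$)
$r{\left(A,k \right)} = A^{2}$ ($r{\left(A,k \right)} = \left(A + 0\right)^{2} = A^{2}$)
$\left(32 + r{\left(7,-6 \right)}\right)^{2} = \left(32 + 7^{2}\right)^{2} = \left(32 + 49\right)^{2} = 81^{2} = 6561$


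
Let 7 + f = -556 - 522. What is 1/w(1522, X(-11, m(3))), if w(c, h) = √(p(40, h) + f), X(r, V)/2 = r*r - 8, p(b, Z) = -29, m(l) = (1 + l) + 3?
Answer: -I*√1114/1114 ≈ -0.029961*I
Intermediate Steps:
m(l) = 4 + l
f = -1085 (f = -7 + (-556 - 522) = -7 - 1078 = -1085)
X(r, V) = -16 + 2*r² (X(r, V) = 2*(r*r - 8) = 2*(r² - 8) = 2*(-8 + r²) = -16 + 2*r²)
w(c, h) = I*√1114 (w(c, h) = √(-29 - 1085) = √(-1114) = I*√1114)
1/w(1522, X(-11, m(3))) = 1/(I*√1114) = -I*√1114/1114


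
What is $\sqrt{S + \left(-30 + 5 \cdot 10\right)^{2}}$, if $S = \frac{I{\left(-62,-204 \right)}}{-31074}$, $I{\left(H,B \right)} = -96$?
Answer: $\frac{8 \sqrt{167639051}}{5179} \approx 20.0$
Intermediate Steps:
$S = \frac{16}{5179}$ ($S = - \frac{96}{-31074} = \left(-96\right) \left(- \frac{1}{31074}\right) = \frac{16}{5179} \approx 0.0030894$)
$\sqrt{S + \left(-30 + 5 \cdot 10\right)^{2}} = \sqrt{\frac{16}{5179} + \left(-30 + 5 \cdot 10\right)^{2}} = \sqrt{\frac{16}{5179} + \left(-30 + 50\right)^{2}} = \sqrt{\frac{16}{5179} + 20^{2}} = \sqrt{\frac{16}{5179} + 400} = \sqrt{\frac{2071616}{5179}} = \frac{8 \sqrt{167639051}}{5179}$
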